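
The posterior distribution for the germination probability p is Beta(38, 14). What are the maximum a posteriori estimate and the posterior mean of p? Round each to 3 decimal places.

Mode = (38−1)/(38+14−2) = 37/50 = 0.740.
Mean = 38/(38+14) = 38/52 = 0.731.

MAP: 0.740. Posterior mean: 0.731.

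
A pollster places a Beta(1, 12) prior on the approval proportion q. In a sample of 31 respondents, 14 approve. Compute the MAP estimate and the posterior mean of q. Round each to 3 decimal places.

q_MAP = 0.333, E[q|data] = 0.341

Posterior: Beta(1+14, 12+17) = Beta(15, 29).
Mode = (15−1)/(15+29−2) = 14/42 = 0.333.
Mean = 15/(15+29) = 15/44 = 0.341.
Right-skewed posterior ⇒ mode < mean.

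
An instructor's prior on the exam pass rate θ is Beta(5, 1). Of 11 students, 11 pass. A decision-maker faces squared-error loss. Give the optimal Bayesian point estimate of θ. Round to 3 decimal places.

0.941

Posterior: Beta(5+11, 1+0) = Beta(16, 1).
Since β = 1 ≤ 1 and α > 1, the Beta density is monotone increasing on [0,1]; the mode is at 1.
Mean = 16/(16+1) = 0.941.
Squared-error loss ⇒ the optimal estimator is the posterior mean.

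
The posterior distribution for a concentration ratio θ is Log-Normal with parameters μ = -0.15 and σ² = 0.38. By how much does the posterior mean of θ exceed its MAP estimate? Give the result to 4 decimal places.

0.4522

Mode = exp(μ − σ²) = exp(-0.53) = 0.5886.
Mean = exp(μ + σ²/2) = exp(0.040) = 1.0408.
Difference = 1.0408 − 0.5886 = 0.4522.
The mean is pulled above the mode by the posterior's right skew.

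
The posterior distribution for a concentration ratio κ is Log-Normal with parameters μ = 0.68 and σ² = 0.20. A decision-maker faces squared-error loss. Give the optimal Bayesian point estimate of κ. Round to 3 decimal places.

2.181

Mode = exp(μ − σ²) = exp(0.48) = 1.616.
Mean = exp(μ + σ²/2) = exp(0.780) = 2.181.
Squared-error loss ⇒ the optimal estimator is the posterior mean.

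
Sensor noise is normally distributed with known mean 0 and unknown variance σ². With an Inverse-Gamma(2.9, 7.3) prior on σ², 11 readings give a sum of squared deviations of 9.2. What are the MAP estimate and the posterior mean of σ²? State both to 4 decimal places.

MAP estimate = 1.2660, posterior mean = 1.6081

Posterior: Inverse-Gamma(shape = 2.9+11/2 = 8.4, scale = 7.3+9.2/2 = 11.9).
Mode = β/(α+1) = 11.9/9.4 = 1.2660.
Mean = β/(α−1) = 11.9/7.4 = 1.6081.
The posterior is right-skewed, so the mean exceeds the mode.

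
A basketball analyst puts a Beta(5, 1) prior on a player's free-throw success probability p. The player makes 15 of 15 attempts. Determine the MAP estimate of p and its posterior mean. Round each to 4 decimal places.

Posterior: Beta(5+15, 1+0) = Beta(20, 1).
Since β = 1 ≤ 1 and α > 1, the Beta density is monotone increasing on [0,1]; the mode is at 1.
Mean = 20/(20+1) = 0.9524.

MAP = 1.0000, posterior mean = 0.9524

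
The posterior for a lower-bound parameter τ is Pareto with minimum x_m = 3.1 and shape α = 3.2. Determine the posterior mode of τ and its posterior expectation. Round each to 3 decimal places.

τ_MAP = 3.100, E[τ|data] = 4.509

The Pareto density is strictly decreasing on [x_m, ∞), so the mode is x_m = 3.100.
Mean = α·x_m/(α−1) = 3.2·3.1/2.2 = 4.509.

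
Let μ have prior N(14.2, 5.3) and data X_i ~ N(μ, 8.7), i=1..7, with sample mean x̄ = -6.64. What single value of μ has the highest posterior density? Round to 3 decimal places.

Posterior for μ is Normal. Precision-weighted mean: (1/5.3·14.2 + 7/8.7·-6.64) / (1/5.3 + 7/8.7) = -2.681.
A Normal posterior is symmetric, so mode = mean.
This is the posterior mode — the MAP estimate.

-2.681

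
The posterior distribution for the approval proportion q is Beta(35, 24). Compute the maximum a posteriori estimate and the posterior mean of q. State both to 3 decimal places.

Mode = (35−1)/(35+24−2) = 34/57 = 0.596.
Mean = 35/(35+24) = 35/59 = 0.593.

MAP = 0.596; posterior mean = 0.593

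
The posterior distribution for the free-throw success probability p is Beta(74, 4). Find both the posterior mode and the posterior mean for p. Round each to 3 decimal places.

Mode = (74−1)/(74+4−2) = 73/76 = 0.961.
Mean = 74/(74+4) = 74/78 = 0.949.

MAP = 0.961, posterior mean = 0.949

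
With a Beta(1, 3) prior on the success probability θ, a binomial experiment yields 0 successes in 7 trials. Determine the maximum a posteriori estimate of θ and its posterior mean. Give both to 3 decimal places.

Posterior: Beta(1+0, 3+7) = Beta(1, 10).
Since α = 1 ≤ 1 and β > 1, the Beta density is monotone decreasing on [0,1]; the mode is at 0.
Mean = 1/(1+10) = 0.091.
Right-skewed posterior ⇒ mode < mean.

maximum a posteriori estimate = 0.000, posterior mean = 0.091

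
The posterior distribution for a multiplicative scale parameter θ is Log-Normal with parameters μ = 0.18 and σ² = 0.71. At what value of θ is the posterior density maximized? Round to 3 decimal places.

0.589

Mode = exp(μ − σ²) = exp(-0.53) = 0.589.
Mean = exp(μ + σ²/2) = exp(0.535) = 1.707.
This is the posterior mode — the MAP estimate.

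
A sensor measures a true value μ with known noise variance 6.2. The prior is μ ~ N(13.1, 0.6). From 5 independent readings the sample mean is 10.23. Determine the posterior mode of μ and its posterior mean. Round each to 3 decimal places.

MAP = 12.164; posterior mean = 12.164

Posterior for μ is Normal. Precision-weighted mean: (1/0.6·13.1 + 5/6.2·10.23) / (1/0.6 + 5/6.2) = 12.164.
A Normal posterior is symmetric, so mode = mean.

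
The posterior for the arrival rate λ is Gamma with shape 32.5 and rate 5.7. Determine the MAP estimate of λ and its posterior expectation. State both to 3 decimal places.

Mode = (α−1)/β = 31.5/5.7 = 5.526.
Mean = α/β = 32.5/5.7 = 5.702.

λ_MAP = 5.526, E[λ|data] = 5.702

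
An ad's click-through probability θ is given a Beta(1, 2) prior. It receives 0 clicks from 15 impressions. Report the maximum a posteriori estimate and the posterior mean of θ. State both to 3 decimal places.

Posterior: Beta(1+0, 2+15) = Beta(1, 17).
Since α = 1 ≤ 1 and β > 1, the Beta density is monotone decreasing on [0,1]; the mode is at 0.
Mean = 1/(1+17) = 0.056.

maximum a posteriori estimate = 0.000, posterior mean = 0.056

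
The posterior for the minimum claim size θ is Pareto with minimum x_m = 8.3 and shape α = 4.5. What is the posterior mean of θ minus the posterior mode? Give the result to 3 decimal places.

The Pareto density is strictly decreasing on [x_m, ∞), so the mode is x_m = 8.300.
Mean = α·x_m/(α−1) = 4.5·8.3/3.5 = 10.671.
Difference = 10.671 − 8.300 = 2.371.
The posterior is right-skewed, so the mean exceeds the mode.

2.371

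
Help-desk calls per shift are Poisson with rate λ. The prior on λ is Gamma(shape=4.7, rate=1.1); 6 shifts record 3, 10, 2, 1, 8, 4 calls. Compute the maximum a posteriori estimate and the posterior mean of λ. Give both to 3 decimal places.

Σ counts = 28. Posterior: Gamma(shape = 4.7+28 = 32.7, rate = 1.1+6 = 7.1).
Mode = (α−1)/β = 31.7/7.1 = 4.465.
Mean = α/β = 32.7/7.1 = 4.606.
The posterior is right-skewed, so the mean exceeds the mode.

maximum a posteriori estimate = 4.465, posterior mean = 4.606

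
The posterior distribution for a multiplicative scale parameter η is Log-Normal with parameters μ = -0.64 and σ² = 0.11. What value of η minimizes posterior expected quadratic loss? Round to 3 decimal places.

0.557

Mode = exp(μ − σ²) = exp(-0.75) = 0.472.
Mean = exp(μ + σ²/2) = exp(-0.585) = 0.557.
Quadratic loss ⇒ the optimal estimator is the posterior mean.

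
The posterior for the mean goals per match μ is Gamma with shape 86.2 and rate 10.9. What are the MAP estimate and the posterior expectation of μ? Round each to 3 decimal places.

μ_MAP = 7.817, E[μ|data] = 7.908

Mode = (α−1)/β = 85.2/10.9 = 7.817.
Mean = α/β = 86.2/10.9 = 7.908.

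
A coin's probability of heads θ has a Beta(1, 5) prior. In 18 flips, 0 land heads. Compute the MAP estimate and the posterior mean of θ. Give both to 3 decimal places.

Posterior: Beta(1+0, 5+18) = Beta(1, 23).
Since α = 1 ≤ 1 and β > 1, the Beta density is monotone decreasing on [0,1]; the mode is at 0.
Mean = 1/(1+23) = 0.042.

MAP: 0.000. Posterior mean: 0.042.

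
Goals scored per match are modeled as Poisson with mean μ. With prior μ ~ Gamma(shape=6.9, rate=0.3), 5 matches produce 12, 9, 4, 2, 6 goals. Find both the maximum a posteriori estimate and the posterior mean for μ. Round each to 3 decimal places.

Σ counts = 33. Posterior: Gamma(shape = 6.9+33 = 39.9, rate = 0.3+5 = 5.3).
Mode = (α−1)/β = 38.9/5.3 = 7.340.
Mean = α/β = 39.9/5.3 = 7.528.
The mean is pulled above the mode by the posterior's right skew.

μ_MAP = 7.340, E[μ|data] = 7.528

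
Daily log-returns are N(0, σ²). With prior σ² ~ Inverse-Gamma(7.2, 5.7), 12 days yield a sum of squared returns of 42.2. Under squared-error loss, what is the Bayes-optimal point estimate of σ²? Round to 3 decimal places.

Posterior: Inverse-Gamma(shape = 7.2+12/2 = 13.2, scale = 5.7+42.2/2 = 26.8).
Mode = β/(α+1) = 26.8/14.2 = 1.887.
Mean = β/(α−1) = 26.8/12.2 = 2.197.
Squared-error loss ⇒ the optimal estimator is the posterior mean.

2.197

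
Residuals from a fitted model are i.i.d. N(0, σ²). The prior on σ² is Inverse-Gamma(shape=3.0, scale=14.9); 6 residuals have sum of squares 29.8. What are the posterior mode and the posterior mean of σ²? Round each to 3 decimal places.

posterior mode = 4.257, posterior mean = 5.960

Posterior: Inverse-Gamma(shape = 3.0+6/2 = 6.0, scale = 14.9+29.8/2 = 29.8).
Mode = β/(α+1) = 29.8/7.0 = 4.257.
Mean = β/(α−1) = 29.8/5.0 = 5.960.
The mean is pulled above the mode by the posterior's right skew.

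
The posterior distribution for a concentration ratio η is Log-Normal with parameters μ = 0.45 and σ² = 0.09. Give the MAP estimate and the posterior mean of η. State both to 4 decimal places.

MAP = 1.4333, posterior mean = 1.6405

Mode = exp(μ − σ²) = exp(0.36) = 1.4333.
Mean = exp(μ + σ²/2) = exp(0.495) = 1.6405.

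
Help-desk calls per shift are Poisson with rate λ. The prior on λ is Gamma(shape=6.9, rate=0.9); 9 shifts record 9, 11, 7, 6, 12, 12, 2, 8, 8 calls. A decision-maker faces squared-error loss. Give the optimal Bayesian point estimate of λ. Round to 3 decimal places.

8.273

Σ counts = 75. Posterior: Gamma(shape = 6.9+75 = 81.9, rate = 0.9+9 = 9.9).
Mode = (α−1)/β = 80.9/9.9 = 8.172.
Mean = α/β = 81.9/9.9 = 8.273.
Squared-error loss ⇒ the optimal estimator is the posterior mean.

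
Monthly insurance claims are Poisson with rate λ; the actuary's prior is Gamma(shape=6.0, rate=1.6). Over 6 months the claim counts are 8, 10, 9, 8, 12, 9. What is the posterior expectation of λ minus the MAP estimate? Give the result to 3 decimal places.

0.132

Σ counts = 56. Posterior: Gamma(shape = 6.0+56 = 62.0, rate = 1.6+6 = 7.6).
Mode = (α−1)/β = 61.0/7.6 = 8.026.
Mean = α/β = 62.0/7.6 = 8.158.
Difference = 8.158 − 8.026 = 0.132.
Mean > mode: the posterior has a right tail.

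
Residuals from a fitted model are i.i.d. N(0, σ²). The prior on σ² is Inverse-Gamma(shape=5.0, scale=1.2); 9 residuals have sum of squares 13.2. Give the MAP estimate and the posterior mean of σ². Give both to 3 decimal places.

MAP: 0.743. Posterior mean: 0.918.

Posterior: Inverse-Gamma(shape = 5.0+9/2 = 9.5, scale = 1.2+13.2/2 = 7.8).
Mode = β/(α+1) = 7.8/10.5 = 0.743.
Mean = β/(α−1) = 7.8/8.5 = 0.918.
Right-skewed posterior ⇒ mode < mean.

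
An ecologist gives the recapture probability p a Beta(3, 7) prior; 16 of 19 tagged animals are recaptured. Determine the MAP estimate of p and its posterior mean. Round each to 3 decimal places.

MAP = 0.667; posterior mean = 0.655

Posterior: Beta(3+16, 7+3) = Beta(19, 10).
Mode = (19−1)/(19+10−2) = 18/27 = 0.667.
Mean = 19/(19+10) = 19/29 = 0.655.
The posterior is left-skewed, so the mode exceeds the mean.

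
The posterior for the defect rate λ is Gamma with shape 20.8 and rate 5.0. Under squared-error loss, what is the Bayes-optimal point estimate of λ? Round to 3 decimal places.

4.160

Mode = (α−1)/β = 19.8/5.0 = 3.960.
Mean = α/β = 20.8/5.0 = 4.160.
Squared-error loss ⇒ the optimal estimator is the posterior mean.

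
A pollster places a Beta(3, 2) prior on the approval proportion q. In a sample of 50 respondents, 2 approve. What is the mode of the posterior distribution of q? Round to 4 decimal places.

0.0755

Posterior: Beta(3+2, 2+48) = Beta(5, 50).
Mode = (5−1)/(5+50−2) = 4/53 = 0.0755.
Mean = 5/(5+50) = 5/55 = 0.0909.
This is the posterior mode — the MAP estimate.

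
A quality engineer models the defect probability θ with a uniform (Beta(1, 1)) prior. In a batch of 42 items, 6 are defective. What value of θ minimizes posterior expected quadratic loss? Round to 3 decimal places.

0.159

Posterior: Beta(1+6, 1+36) = Beta(7, 37).
Mode = (7−1)/(7+37−2) = 6/42 = 0.143.
With a flat prior the MAP equals the MLE, 6/42.
Mean = 7/(7+37) = 7/44 = 0.159.
Quadratic loss ⇒ the optimal estimator is the posterior mean.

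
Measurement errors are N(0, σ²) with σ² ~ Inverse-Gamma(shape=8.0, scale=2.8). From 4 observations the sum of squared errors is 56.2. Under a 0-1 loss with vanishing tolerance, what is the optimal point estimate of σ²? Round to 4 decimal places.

2.8091

Posterior: Inverse-Gamma(shape = 8.0+4/2 = 10.0, scale = 2.8+56.2/2 = 30.9).
Mode = β/(α+1) = 30.9/11.0 = 2.8091.
Mean = β/(α−1) = 30.9/9.0 = 3.4333.
This is the posterior mode — the MAP estimate.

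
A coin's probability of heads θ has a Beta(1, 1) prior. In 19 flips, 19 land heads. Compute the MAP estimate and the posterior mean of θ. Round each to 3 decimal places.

Posterior: Beta(1+19, 1+0) = Beta(20, 1).
Since β = 1 ≤ 1 and α > 1, the Beta density is monotone increasing on [0,1]; the mode is at 1.
Mean = 20/(20+1) = 0.952.

MAP estimate = 1.000, posterior mean = 0.952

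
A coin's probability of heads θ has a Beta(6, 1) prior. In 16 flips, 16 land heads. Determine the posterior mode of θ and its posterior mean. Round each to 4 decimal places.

Posterior: Beta(6+16, 1+0) = Beta(22, 1).
Since β = 1 ≤ 1 and α > 1, the Beta density is monotone increasing on [0,1]; the mode is at 1.
Mean = 22/(22+1) = 0.9565.
Mode > mean: the posterior has a left tail.

MAP: 1.0000. Posterior mean: 0.9565.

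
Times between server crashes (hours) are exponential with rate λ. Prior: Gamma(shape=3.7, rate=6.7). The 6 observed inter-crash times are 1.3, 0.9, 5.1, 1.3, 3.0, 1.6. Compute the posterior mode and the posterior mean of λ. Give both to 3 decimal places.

MAP: 0.437. Posterior mean: 0.487.

Σ times = 13.2. Posterior: Gamma(shape = 3.7+6 = 9.7, rate = 6.7+13.2 = 19.9).
Mode = (α−1)/β = 8.7/19.9 = 0.437.
Mean = α/β = 9.7/19.9 = 0.487.
Right-skewed posterior ⇒ mode < mean.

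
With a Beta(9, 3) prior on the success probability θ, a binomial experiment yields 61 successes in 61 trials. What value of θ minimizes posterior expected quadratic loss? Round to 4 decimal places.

0.9589

Posterior: Beta(9+61, 3+0) = Beta(70, 3).
Mode = (70−1)/(70+3−2) = 69/71 = 0.9718.
Mean = 70/(70+3) = 70/73 = 0.9589.
Quadratic loss ⇒ the optimal estimator is the posterior mean.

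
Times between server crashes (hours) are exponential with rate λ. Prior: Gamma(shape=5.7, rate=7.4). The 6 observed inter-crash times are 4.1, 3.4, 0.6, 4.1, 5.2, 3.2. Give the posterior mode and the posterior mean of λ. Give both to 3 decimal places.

Σ times = 20.6. Posterior: Gamma(shape = 5.7+6 = 11.7, rate = 7.4+20.6 = 28.0).
Mode = (α−1)/β = 10.7/28.0 = 0.382.
Mean = α/β = 11.7/28.0 = 0.418.
The mean is pulled above the mode by the posterior's right skew.

λ_MAP = 0.382, E[λ|data] = 0.418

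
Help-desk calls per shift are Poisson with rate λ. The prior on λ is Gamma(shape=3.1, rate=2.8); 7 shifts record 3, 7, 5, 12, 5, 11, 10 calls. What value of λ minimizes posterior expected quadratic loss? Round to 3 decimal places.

5.724

Σ counts = 53. Posterior: Gamma(shape = 3.1+53 = 56.1, rate = 2.8+7 = 9.8).
Mode = (α−1)/β = 55.1/9.8 = 5.622.
Mean = α/β = 56.1/9.8 = 5.724.
Quadratic loss ⇒ the optimal estimator is the posterior mean.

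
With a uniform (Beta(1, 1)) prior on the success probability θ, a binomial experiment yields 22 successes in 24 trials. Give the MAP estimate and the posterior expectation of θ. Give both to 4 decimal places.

Posterior: Beta(1+22, 1+2) = Beta(23, 3).
Mode = (23−1)/(23+3−2) = 22/24 = 0.9167.
With a flat prior the MAP equals the MLE, 22/24.
Mean = 23/(23+3) = 23/26 = 0.8846.
The posterior is left-skewed, so the mode exceeds the mean.

MAP: 0.9167. Posterior mean: 0.8846.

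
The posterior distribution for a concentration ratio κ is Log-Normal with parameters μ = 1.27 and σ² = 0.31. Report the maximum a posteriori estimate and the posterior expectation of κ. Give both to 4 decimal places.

maximum a posteriori estimate = 2.6117, posterior expectation = 4.1579

Mode = exp(μ − σ²) = exp(0.96) = 2.6117.
Mean = exp(μ + σ²/2) = exp(1.425) = 4.1579.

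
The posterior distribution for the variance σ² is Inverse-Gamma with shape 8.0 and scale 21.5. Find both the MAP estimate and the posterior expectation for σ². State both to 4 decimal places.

Mode = β/(α+1) = 21.5/9.0 = 2.3889.
Mean = β/(α−1) = 21.5/7.0 = 3.0714.

MAP = 2.3889; posterior mean = 3.0714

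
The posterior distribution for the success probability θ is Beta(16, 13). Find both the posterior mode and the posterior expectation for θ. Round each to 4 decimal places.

Mode = (16−1)/(16+13−2) = 15/27 = 0.5556.
Mean = 16/(16+13) = 16/29 = 0.5517.

posterior mode = 0.5556, posterior expectation = 0.5517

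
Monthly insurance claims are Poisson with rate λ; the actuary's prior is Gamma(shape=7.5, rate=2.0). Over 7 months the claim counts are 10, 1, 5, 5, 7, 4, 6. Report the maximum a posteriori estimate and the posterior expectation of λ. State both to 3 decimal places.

MAP = 4.944, posterior mean = 5.056

Σ counts = 38. Posterior: Gamma(shape = 7.5+38 = 45.5, rate = 2.0+7 = 9.0).
Mode = (α−1)/β = 44.5/9.0 = 4.944.
Mean = α/β = 45.5/9.0 = 5.056.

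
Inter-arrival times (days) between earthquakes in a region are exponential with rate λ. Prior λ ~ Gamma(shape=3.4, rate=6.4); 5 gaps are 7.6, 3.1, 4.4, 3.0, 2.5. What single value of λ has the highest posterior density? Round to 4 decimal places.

0.2741

Σ times = 20.6. Posterior: Gamma(shape = 3.4+5 = 8.4, rate = 6.4+20.6 = 27.0).
Mode = (α−1)/β = 7.4/27.0 = 0.2741.
Mean = α/β = 8.4/27.0 = 0.3111.
This is the posterior mode — the MAP estimate.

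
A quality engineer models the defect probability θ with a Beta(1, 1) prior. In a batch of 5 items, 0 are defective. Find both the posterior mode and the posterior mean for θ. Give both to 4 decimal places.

posterior mode = 0.0000, posterior mean = 0.1429

Posterior: Beta(1+0, 1+5) = Beta(1, 6).
Since α = 1 ≤ 1 and β > 1, the Beta density is monotone decreasing on [0,1]; the mode is at 0.
Mean = 1/(1+6) = 0.1429.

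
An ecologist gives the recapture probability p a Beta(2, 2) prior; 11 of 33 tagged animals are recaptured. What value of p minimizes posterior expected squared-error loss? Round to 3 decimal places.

0.351

Posterior: Beta(2+11, 2+22) = Beta(13, 24).
Mode = (13−1)/(13+24−2) = 12/35 = 0.343.
Mean = 13/(13+24) = 13/37 = 0.351.
Squared-error loss ⇒ the optimal estimator is the posterior mean.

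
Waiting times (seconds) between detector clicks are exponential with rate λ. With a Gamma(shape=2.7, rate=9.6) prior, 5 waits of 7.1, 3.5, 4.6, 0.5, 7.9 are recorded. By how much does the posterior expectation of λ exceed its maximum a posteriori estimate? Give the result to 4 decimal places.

0.0301

Σ times = 23.6. Posterior: Gamma(shape = 2.7+5 = 7.7, rate = 9.6+23.6 = 33.2).
Mode = (α−1)/β = 6.7/33.2 = 0.2018.
Mean = α/β = 7.7/33.2 = 0.2319.
Difference = 0.2319 − 0.2018 = 0.0301.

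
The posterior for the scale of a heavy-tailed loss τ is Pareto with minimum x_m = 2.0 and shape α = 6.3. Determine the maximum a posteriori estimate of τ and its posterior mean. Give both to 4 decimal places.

The Pareto density is strictly decreasing on [x_m, ∞), so the mode is x_m = 2.0000.
Mean = α·x_m/(α−1) = 6.3·2.0/5.3 = 2.3774.

maximum a posteriori estimate = 2.0000, posterior mean = 2.3774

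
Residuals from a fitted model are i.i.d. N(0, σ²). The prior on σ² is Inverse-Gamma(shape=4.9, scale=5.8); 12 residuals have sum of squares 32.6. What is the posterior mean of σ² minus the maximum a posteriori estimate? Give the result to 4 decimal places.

Posterior: Inverse-Gamma(shape = 4.9+12/2 = 10.9, scale = 5.8+32.6/2 = 22.1).
Mode = β/(α+1) = 22.1/11.9 = 1.8571.
Mean = β/(α−1) = 22.1/9.9 = 2.2323.
Difference = 2.2323 − 1.8571 = 0.3752.

0.3752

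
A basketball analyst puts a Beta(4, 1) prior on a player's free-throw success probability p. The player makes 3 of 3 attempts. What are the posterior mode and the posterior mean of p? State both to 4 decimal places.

MAP = 1.0000; posterior mean = 0.8750

Posterior: Beta(4+3, 1+0) = Beta(7, 1).
Since β = 1 ≤ 1 and α > 1, the Beta density is monotone increasing on [0,1]; the mode is at 1.
Mean = 7/(7+1) = 0.8750.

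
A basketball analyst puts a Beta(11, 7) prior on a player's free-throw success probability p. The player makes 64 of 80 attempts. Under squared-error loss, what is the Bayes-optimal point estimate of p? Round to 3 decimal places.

0.765

Posterior: Beta(11+64, 7+16) = Beta(75, 23).
Mode = (75−1)/(75+23−2) = 74/96 = 0.771.
Mean = 75/(75+23) = 75/98 = 0.765.
Squared-error loss ⇒ the optimal estimator is the posterior mean.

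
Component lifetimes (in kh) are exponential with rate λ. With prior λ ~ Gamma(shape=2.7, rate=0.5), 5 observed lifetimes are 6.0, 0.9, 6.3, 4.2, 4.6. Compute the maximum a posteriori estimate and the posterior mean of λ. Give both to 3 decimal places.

Σ times = 22.0. Posterior: Gamma(shape = 2.7+5 = 7.7, rate = 0.5+22.0 = 22.5).
Mode = (α−1)/β = 6.7/22.5 = 0.298.
Mean = α/β = 7.7/22.5 = 0.342.

MAP = 0.298; posterior mean = 0.342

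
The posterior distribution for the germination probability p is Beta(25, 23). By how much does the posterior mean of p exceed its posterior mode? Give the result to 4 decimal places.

Mode = (25−1)/(25+23−2) = 24/46 = 0.5217.
Mean = 25/(25+23) = 25/48 = 0.5208.
Difference = 0.5208 − 0.5217 = -0.0009.
The posterior is left-skewed, so the mode exceeds the mean.

-0.0009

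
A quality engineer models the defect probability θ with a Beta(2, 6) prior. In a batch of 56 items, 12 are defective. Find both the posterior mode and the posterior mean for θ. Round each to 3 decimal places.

Posterior: Beta(2+12, 6+44) = Beta(14, 50).
Mode = (14−1)/(14+50−2) = 13/62 = 0.210.
Mean = 14/(14+50) = 14/64 = 0.219.

MAP = 0.210, posterior mean = 0.219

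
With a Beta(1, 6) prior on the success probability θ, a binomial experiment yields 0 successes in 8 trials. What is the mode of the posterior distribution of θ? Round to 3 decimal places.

Posterior: Beta(1+0, 6+8) = Beta(1, 14).
Since α = 1 ≤ 1 and β > 1, the Beta density is monotone decreasing on [0,1]; the mode is at 0.
Mean = 1/(1+14) = 0.067.
This is the posterior mode — the MAP estimate.

0.000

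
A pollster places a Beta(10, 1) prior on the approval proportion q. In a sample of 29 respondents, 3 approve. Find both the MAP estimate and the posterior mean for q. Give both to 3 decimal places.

MAP = 0.316, posterior mean = 0.325

Posterior: Beta(10+3, 1+26) = Beta(13, 27).
Mode = (13−1)/(13+27−2) = 12/38 = 0.316.
Mean = 13/(13+27) = 13/40 = 0.325.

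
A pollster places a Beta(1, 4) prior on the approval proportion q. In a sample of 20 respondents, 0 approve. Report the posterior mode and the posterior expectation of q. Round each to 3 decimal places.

Posterior: Beta(1+0, 4+20) = Beta(1, 24).
Since α = 1 ≤ 1 and β > 1, the Beta density is monotone decreasing on [0,1]; the mode is at 0.
Mean = 1/(1+24) = 0.040.

posterior mode = 0.000, posterior expectation = 0.040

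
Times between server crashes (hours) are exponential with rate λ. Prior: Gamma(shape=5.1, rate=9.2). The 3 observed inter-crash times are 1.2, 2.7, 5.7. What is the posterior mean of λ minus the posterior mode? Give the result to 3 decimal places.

Σ times = 9.6. Posterior: Gamma(shape = 5.1+3 = 8.1, rate = 9.2+9.6 = 18.8).
Mode = (α−1)/β = 7.1/18.8 = 0.378.
Mean = α/β = 8.1/18.8 = 0.431.
Difference = 0.431 − 0.378 = 0.053.

0.053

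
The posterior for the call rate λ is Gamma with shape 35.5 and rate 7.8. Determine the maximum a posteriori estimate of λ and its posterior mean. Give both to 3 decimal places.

Mode = (α−1)/β = 34.5/7.8 = 4.423.
Mean = α/β = 35.5/7.8 = 4.551.
The mean is pulled above the mode by the posterior's right skew.

MAP: 4.423. Posterior mean: 4.551.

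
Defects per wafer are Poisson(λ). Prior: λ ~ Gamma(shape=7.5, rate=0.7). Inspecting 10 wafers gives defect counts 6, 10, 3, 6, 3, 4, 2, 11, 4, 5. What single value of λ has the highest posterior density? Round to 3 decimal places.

Σ counts = 54. Posterior: Gamma(shape = 7.5+54 = 61.5, rate = 0.7+10 = 10.7).
Mode = (α−1)/β = 60.5/10.7 = 5.654.
Mean = α/β = 61.5/10.7 = 5.748.
This is the posterior mode — the MAP estimate.

5.654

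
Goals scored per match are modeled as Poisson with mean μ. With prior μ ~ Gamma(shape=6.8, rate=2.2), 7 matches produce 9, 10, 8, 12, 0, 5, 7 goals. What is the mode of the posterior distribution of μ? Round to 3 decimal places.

6.174

Σ counts = 51. Posterior: Gamma(shape = 6.8+51 = 57.8, rate = 2.2+7 = 9.2).
Mode = (α−1)/β = 56.8/9.2 = 6.174.
Mean = α/β = 57.8/9.2 = 6.283.
This is the posterior mode — the MAP estimate.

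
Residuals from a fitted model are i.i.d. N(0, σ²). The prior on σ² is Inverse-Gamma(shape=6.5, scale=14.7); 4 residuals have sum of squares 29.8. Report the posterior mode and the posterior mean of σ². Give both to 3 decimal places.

Posterior: Inverse-Gamma(shape = 6.5+4/2 = 8.5, scale = 14.7+29.8/2 = 29.6).
Mode = β/(α+1) = 29.6/9.5 = 3.116.
Mean = β/(α−1) = 29.6/7.5 = 3.947.

MAP = 3.116, posterior mean = 3.947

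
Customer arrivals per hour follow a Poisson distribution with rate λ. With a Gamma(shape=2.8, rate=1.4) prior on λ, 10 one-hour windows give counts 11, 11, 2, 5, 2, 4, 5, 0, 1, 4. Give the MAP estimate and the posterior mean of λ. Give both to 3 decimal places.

Σ counts = 45. Posterior: Gamma(shape = 2.8+45 = 47.8, rate = 1.4+10 = 11.4).
Mode = (α−1)/β = 46.8/11.4 = 4.105.
Mean = α/β = 47.8/11.4 = 4.193.

MAP estimate = 4.105, posterior mean = 4.193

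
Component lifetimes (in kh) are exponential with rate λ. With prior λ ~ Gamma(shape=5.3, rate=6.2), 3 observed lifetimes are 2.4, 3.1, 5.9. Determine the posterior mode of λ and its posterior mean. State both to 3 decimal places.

Σ times = 11.4. Posterior: Gamma(shape = 5.3+3 = 8.3, rate = 6.2+11.4 = 17.6).
Mode = (α−1)/β = 7.3/17.6 = 0.415.
Mean = α/β = 8.3/17.6 = 0.472.

λ_MAP = 0.415, E[λ|data] = 0.472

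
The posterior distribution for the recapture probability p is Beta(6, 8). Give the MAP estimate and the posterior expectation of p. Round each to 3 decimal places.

MAP: 0.417. Posterior mean: 0.429.

Mode = (6−1)/(6+8−2) = 5/12 = 0.417.
Mean = 6/(6+8) = 6/14 = 0.429.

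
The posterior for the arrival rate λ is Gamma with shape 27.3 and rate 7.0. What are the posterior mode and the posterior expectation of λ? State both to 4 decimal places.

Mode = (α−1)/β = 26.3/7.0 = 3.7571.
Mean = α/β = 27.3/7.0 = 3.9000.

MAP = 3.7571; posterior mean = 3.9000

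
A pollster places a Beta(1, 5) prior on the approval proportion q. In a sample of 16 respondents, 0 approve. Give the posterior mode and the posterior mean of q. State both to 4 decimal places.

Posterior: Beta(1+0, 5+16) = Beta(1, 21).
Since α = 1 ≤ 1 and β > 1, the Beta density is monotone decreasing on [0,1]; the mode is at 0.
Mean = 1/(1+21) = 0.0455.

MAP = 0.0000, posterior mean = 0.0455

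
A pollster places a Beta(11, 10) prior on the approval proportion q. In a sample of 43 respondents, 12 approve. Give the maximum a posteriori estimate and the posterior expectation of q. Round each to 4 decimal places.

Posterior: Beta(11+12, 10+31) = Beta(23, 41).
Mode = (23−1)/(23+41−2) = 22/62 = 0.3548.
Mean = 23/(23+41) = 23/64 = 0.3594.
The mean is pulled above the mode by the posterior's right skew.

maximum a posteriori estimate = 0.3548, posterior expectation = 0.3594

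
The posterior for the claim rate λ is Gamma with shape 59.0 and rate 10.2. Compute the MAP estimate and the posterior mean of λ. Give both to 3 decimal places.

MAP estimate = 5.686, posterior mean = 5.784

Mode = (α−1)/β = 58.0/10.2 = 5.686.
Mean = α/β = 59.0/10.2 = 5.784.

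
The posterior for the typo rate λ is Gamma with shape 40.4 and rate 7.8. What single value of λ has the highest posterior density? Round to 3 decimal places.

5.051

Mode = (α−1)/β = 39.4/7.8 = 5.051.
Mean = α/β = 40.4/7.8 = 5.179.
This is the posterior mode — the MAP estimate.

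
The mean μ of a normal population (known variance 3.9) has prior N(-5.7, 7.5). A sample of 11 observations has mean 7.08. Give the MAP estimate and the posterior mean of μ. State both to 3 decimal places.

Posterior for μ is Normal. Precision-weighted mean: (1/7.5·-5.7 + 11/3.9·7.08) / (1/7.5 + 11/3.9) = 6.503.
A Normal posterior is symmetric, so mode = mean.

MAP estimate = 6.503, posterior mean = 6.503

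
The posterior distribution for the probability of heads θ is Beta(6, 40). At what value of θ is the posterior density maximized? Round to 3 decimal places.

0.114

Mode = (6−1)/(6+40−2) = 5/44 = 0.114.
Mean = 6/(6+40) = 6/46 = 0.130.
This is the posterior mode — the MAP estimate.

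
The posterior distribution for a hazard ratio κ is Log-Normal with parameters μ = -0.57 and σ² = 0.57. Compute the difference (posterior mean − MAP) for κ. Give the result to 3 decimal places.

0.432

Mode = exp(μ − σ²) = exp(-1.14) = 0.320.
Mean = exp(μ + σ²/2) = exp(-0.285) = 0.752.
Difference = 0.752 − 0.320 = 0.432.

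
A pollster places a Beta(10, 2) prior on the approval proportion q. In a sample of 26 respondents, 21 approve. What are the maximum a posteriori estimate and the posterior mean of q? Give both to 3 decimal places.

MAP: 0.833. Posterior mean: 0.816.

Posterior: Beta(10+21, 2+5) = Beta(31, 7).
Mode = (31−1)/(31+7−2) = 30/36 = 0.833.
Mean = 31/(31+7) = 31/38 = 0.816.
The mean is pulled below the mode by the posterior's left skew.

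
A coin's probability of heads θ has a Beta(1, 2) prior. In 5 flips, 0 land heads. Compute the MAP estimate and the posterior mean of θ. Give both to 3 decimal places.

Posterior: Beta(1+0, 2+5) = Beta(1, 7).
Since α = 1 ≤ 1 and β > 1, the Beta density is monotone decreasing on [0,1]; the mode is at 0.
Mean = 1/(1+7) = 0.125.
Mean > mode: the posterior has a right tail.

θ_MAP = 0.000, E[θ|data] = 0.125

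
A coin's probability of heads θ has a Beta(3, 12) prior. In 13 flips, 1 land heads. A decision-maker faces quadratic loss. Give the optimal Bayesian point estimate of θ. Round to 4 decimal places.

0.1429

Posterior: Beta(3+1, 12+12) = Beta(4, 24).
Mode = (4−1)/(4+24−2) = 3/26 = 0.1154.
Mean = 4/(4+24) = 4/28 = 0.1429.
Quadratic loss ⇒ the optimal estimator is the posterior mean.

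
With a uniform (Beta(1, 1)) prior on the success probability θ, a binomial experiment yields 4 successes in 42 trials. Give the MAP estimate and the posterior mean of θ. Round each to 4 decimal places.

MAP = 0.0952; posterior mean = 0.1136

Posterior: Beta(1+4, 1+38) = Beta(5, 39).
Mode = (5−1)/(5+39−2) = 4/42 = 0.0952.
Mean = 5/(5+39) = 5/44 = 0.1136.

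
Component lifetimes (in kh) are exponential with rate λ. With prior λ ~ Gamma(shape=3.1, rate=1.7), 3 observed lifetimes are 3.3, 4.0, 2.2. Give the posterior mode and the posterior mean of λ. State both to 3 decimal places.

Σ times = 9.5. Posterior: Gamma(shape = 3.1+3 = 6.1, rate = 1.7+9.5 = 11.2).
Mode = (α−1)/β = 5.1/11.2 = 0.455.
Mean = α/β = 6.1/11.2 = 0.545.
Right-skewed posterior ⇒ mode < mean.

MAP = 0.455; posterior mean = 0.545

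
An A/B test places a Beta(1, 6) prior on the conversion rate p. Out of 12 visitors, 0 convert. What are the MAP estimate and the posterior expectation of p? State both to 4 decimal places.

Posterior: Beta(1+0, 6+12) = Beta(1, 18).
Since α = 1 ≤ 1 and β > 1, the Beta density is monotone decreasing on [0,1]; the mode is at 0.
Mean = 1/(1+18) = 0.0526.
Right-skewed posterior ⇒ mode < mean.

MAP = 0.0000; posterior mean = 0.0526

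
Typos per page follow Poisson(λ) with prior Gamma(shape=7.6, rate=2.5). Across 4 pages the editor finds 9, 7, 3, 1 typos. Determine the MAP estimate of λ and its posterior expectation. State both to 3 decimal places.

MAP estimate = 4.092, posterior expectation = 4.246

Σ counts = 20. Posterior: Gamma(shape = 7.6+20 = 27.6, rate = 2.5+4 = 6.5).
Mode = (α−1)/β = 26.6/6.5 = 4.092.
Mean = α/β = 27.6/6.5 = 4.246.
Right-skewed posterior ⇒ mode < mean.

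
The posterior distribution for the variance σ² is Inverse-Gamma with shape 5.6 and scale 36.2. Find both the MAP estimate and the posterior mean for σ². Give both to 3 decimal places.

Mode = β/(α+1) = 36.2/6.6 = 5.485.
Mean = β/(α−1) = 36.2/4.6 = 7.870.
Mean > mode: the posterior has a right tail.

σ²_MAP = 5.485, E[σ²|data] = 7.870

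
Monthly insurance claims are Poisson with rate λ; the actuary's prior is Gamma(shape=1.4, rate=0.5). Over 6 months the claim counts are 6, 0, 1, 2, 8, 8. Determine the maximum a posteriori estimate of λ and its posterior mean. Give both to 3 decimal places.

Σ counts = 25. Posterior: Gamma(shape = 1.4+25 = 26.4, rate = 0.5+6 = 6.5).
Mode = (α−1)/β = 25.4/6.5 = 3.908.
Mean = α/β = 26.4/6.5 = 4.062.

MAP: 3.908. Posterior mean: 4.062.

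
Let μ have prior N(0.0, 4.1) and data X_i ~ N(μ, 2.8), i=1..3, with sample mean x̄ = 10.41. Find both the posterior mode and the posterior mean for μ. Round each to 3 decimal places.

Posterior for μ is Normal. Precision-weighted mean: (1/4.1·0.0 + 3/2.8·10.41) / (1/4.1 + 3/2.8) = 8.480.
A Normal posterior is symmetric, so mode = mean.

posterior mode = 8.480, posterior mean = 8.480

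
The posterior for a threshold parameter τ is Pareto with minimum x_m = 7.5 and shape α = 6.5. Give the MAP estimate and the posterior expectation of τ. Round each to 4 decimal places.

The Pareto density is strictly decreasing on [x_m, ∞), so the mode is x_m = 7.5000.
Mean = α·x_m/(α−1) = 6.5·7.5/5.5 = 8.8636.
Mean > mode: the posterior has a right tail.

τ_MAP = 7.5000, E[τ|data] = 8.8636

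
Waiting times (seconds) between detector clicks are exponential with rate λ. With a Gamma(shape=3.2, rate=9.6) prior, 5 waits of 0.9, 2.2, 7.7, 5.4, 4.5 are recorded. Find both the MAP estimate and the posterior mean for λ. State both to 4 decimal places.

λ_MAP = 0.2376, E[λ|data] = 0.2706

Σ times = 20.7. Posterior: Gamma(shape = 3.2+5 = 8.2, rate = 9.6+20.7 = 30.3).
Mode = (α−1)/β = 7.2/30.3 = 0.2376.
Mean = α/β = 8.2/30.3 = 0.2706.
The mean is pulled above the mode by the posterior's right skew.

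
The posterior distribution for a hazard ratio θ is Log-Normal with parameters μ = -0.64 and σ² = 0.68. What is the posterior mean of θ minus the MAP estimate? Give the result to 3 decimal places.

Mode = exp(μ − σ²) = exp(-1.32) = 0.267.
Mean = exp(μ + σ²/2) = exp(-0.300) = 0.741.
Difference = 0.741 − 0.267 = 0.474.

0.474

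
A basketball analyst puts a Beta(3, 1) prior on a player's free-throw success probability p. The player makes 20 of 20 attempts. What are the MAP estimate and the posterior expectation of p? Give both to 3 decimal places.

Posterior: Beta(3+20, 1+0) = Beta(23, 1).
Since β = 1 ≤ 1 and α > 1, the Beta density is monotone increasing on [0,1]; the mode is at 1.
Mean = 23/(23+1) = 0.958.

p_MAP = 1.000, E[p|data] = 0.958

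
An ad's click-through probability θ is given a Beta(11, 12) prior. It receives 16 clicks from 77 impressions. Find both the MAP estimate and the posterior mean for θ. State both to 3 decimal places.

MAP = 0.265, posterior mean = 0.270

Posterior: Beta(11+16, 12+61) = Beta(27, 73).
Mode = (27−1)/(27+73−2) = 26/98 = 0.265.
Mean = 27/(27+73) = 27/100 = 0.270.
Right-skewed posterior ⇒ mode < mean.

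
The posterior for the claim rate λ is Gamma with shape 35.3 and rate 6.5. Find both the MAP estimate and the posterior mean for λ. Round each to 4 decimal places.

Mode = (α−1)/β = 34.3/6.5 = 5.2769.
Mean = α/β = 35.3/6.5 = 5.4308.

λ_MAP = 5.2769, E[λ|data] = 5.4308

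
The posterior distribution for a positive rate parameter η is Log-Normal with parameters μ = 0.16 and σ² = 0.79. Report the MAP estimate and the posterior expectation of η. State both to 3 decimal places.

MAP = 0.533; posterior mean = 1.742

Mode = exp(μ − σ²) = exp(-0.63) = 0.533.
Mean = exp(μ + σ²/2) = exp(0.555) = 1.742.
The posterior is right-skewed, so the mean exceeds the mode.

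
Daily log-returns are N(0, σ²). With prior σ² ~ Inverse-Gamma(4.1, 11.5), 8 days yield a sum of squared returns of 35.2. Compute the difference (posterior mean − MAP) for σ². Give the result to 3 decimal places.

0.901

Posterior: Inverse-Gamma(shape = 4.1+8/2 = 8.1, scale = 11.5+35.2/2 = 29.1).
Mode = β/(α+1) = 29.1/9.1 = 3.198.
Mean = β/(α−1) = 29.1/7.1 = 4.099.
Difference = 4.099 − 3.198 = 0.901.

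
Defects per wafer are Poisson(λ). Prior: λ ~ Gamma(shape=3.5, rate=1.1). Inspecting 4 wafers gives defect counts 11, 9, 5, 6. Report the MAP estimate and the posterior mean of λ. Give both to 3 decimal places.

λ_MAP = 6.569, E[λ|data] = 6.765

Σ counts = 31. Posterior: Gamma(shape = 3.5+31 = 34.5, rate = 1.1+4 = 5.1).
Mode = (α−1)/β = 33.5/5.1 = 6.569.
Mean = α/β = 34.5/5.1 = 6.765.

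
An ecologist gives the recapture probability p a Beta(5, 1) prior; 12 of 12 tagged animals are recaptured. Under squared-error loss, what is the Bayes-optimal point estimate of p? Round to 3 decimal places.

0.944

Posterior: Beta(5+12, 1+0) = Beta(17, 1).
Since β = 1 ≤ 1 and α > 1, the Beta density is monotone increasing on [0,1]; the mode is at 1.
Mean = 17/(17+1) = 0.944.
Squared-error loss ⇒ the optimal estimator is the posterior mean.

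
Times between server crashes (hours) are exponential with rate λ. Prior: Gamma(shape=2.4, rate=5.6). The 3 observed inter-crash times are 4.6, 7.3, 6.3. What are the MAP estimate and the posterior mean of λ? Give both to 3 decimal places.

MAP: 0.185. Posterior mean: 0.227.

Σ times = 18.2. Posterior: Gamma(shape = 2.4+3 = 5.4, rate = 5.6+18.2 = 23.8).
Mode = (α−1)/β = 4.4/23.8 = 0.185.
Mean = α/β = 5.4/23.8 = 0.227.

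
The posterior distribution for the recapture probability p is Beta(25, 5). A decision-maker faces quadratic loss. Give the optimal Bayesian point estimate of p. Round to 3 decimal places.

Mode = (25−1)/(25+5−2) = 24/28 = 0.857.
Mean = 25/(25+5) = 25/30 = 0.833.
Quadratic loss ⇒ the optimal estimator is the posterior mean.

0.833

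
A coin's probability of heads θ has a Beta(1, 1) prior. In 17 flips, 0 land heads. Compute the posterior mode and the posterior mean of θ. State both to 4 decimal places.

Posterior: Beta(1+0, 1+17) = Beta(1, 18).
Since α = 1 ≤ 1 and β > 1, the Beta density is monotone decreasing on [0,1]; the mode is at 0.
Mean = 1/(1+18) = 0.0526.
Mean > mode: the posterior has a right tail.

MAP = 0.0000, posterior mean = 0.0526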